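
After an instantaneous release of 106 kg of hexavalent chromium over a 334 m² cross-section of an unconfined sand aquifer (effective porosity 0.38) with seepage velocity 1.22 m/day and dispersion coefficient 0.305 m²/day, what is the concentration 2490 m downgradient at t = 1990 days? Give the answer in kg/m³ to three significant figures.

0.00194 kg/m³

For an instantaneous plane source, C(x,t) = M/(n_e·A·√(4πDt)) · exp(−(x−vt)²/(4Dt)), with n_e·A the pore (flow) area.
Plume center vt = 1.22 × 1990 = 2427.8 m, so the well at 2490 m is 62.2 m downgradient of the peak.
√(4πDt) = 87.33 m, giving peak height M/(n_e·A·√(4πDt)) = 106/(0.38 × 334 × 87.33) = 0.009563 kg/m³.
(x−vt)²/(4Dt) = (62.2)²/(4 × 0.305 × 1990) = 1.594; exp(−1.594) = 0.2031.
C = 0.009563 × 0.2031 = 0.00194 kg/m³.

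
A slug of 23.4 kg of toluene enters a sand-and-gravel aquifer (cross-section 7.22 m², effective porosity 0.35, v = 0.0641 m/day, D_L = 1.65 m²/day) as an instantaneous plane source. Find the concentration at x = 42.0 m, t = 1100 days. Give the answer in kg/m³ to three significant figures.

For an instantaneous plane source, C(x,t) = M/(n_e·A·√(4πDt)) · exp(−(x−vt)²/(4Dt)), with n_e·A the pore (flow) area.
Plume center vt = 0.0641 × 1100 = 70.51 m, so the well at 42.0 m is 28.51 m upgradient of the peak.
√(4πDt) = 151.0 m, giving peak height M/(n_e·A·√(4πDt)) = 23.4/(0.35 × 7.22 × 151.0) = 0.06132 kg/m³.
(x−vt)²/(4Dt) = (-28.51)²/(4 × 1.65 × 1100) = 0.1120; exp(−0.1120) = 0.8940.
C = 0.06132 × 0.8940 = 0.0548 kg/m³.

0.0548 kg/m³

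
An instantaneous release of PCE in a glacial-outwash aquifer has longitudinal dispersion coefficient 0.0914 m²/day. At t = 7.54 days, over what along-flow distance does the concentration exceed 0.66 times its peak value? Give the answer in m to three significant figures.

2.14 m

The plume is Gaussian with σ = √(2Dt) = √(2 × 0.0914 × 7.54) = 1.174 m.
C/C_peak = exp(−Δx²/(2σ²)) = 0.66 ⇒ Δx = σ·√(−2 ln 0.66) = 1.174 × 0.9116 = 1.070 m.
Width = 2Δx = 2.14 m.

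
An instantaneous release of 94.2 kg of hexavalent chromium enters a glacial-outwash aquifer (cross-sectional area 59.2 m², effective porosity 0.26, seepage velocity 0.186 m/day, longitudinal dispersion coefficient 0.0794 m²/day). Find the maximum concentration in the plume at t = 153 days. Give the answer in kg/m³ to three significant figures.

0.495 kg/m³

The peak of an instantaneous 1D plume sits at x = vt; there the Gaussian factor is 1 and C_max = M/(n_e·A·√(4πDt)), where n_e·A is the pore area the mass is dissolved in.
√(4πDt) = √(4π × 0.0794 × 153) = 12.36 m, so C_max = 94.2/(0.26 × 59.2 × 12.36) = 0.495 kg/m³.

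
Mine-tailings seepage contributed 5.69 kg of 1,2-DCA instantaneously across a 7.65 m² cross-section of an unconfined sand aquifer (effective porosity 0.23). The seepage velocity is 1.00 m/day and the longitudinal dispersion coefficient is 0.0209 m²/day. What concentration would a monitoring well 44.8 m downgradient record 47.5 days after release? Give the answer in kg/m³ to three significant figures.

For an instantaneous plane source, C(x,t) = M/(n_e·A·√(4πDt)) · exp(−(x−vt)²/(4Dt)), with n_e·A the pore (flow) area.
Plume center vt = 1.00 × 47.5 = 47.5 m, so the well at 44.8 m is 2.7 m upgradient of the peak.
√(4πDt) = 3.532 m, giving peak height M/(n_e·A·√(4πDt)) = 5.69/(0.23 × 7.65 × 3.532) = 0.9156 kg/m³.
(x−vt)²/(4Dt) = (-2.7)²/(4 × 0.0209 × 47.5) = 1.836; exp(−1.836) = 0.1595.
C = 0.9156 × 0.1595 = 0.146 kg/m³.

0.146 kg/m³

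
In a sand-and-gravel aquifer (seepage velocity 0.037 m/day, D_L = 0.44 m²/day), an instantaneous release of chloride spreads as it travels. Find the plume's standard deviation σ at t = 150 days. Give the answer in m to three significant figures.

Dispersive spreading gives a Gaussian with σ² = 2Dt; advection only shifts the center.
σ = √(2 × 0.44 × 150) = 11.5 m.

11.5 m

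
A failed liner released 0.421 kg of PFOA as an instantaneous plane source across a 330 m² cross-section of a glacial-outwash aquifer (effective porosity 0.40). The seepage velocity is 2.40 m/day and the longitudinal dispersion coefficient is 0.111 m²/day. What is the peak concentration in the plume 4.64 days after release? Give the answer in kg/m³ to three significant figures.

0.00125 kg/m³

The peak of an instantaneous 1D plume sits at x = vt; there the Gaussian factor is 1 and C_max = M/(n_e·A·√(4πDt)), where n_e·A is the pore area the mass is dissolved in.
√(4πDt) = √(4π × 0.111 × 4.64) = 2.544 m, so C_max = 0.421/(0.40 × 330 × 2.544) = 0.00125 kg/m³.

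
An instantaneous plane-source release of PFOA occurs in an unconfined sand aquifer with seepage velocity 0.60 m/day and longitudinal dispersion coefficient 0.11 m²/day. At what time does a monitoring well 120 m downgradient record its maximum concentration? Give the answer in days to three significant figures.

200 days

For the 1D instantaneous-source solution, setting ∂C/∂t = 0 at fixed x gives v²t² + 2Dt − x² = 0, so t = (√(D² + v²x²) − D)/v².
√(D² + v²x²) = √(0.11² + 0.60² × 120²) = 72.00; v² = 0.36.
t = (72.00 − 0.11)/0.36 = 200 days (vs. the pure-advection estimate x/v = 200 d).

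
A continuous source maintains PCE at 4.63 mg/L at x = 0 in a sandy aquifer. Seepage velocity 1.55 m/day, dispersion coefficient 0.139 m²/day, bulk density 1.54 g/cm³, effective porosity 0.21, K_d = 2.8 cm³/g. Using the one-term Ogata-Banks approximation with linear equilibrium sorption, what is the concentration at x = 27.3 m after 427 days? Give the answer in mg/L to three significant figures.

4.30 mg/L

Retardation factor R = 1 + ρ_b·K_d/n = 1 + 1.54 × 2.8/0.21 = 21.53.
Sorption retards both mechanisms: v_R = v/R = 0.07199 m/day, D_R = D/R = 0.006456 m²/day.
v_R·t = 0.07199 × 427 = 30.73973 m; 2√(D_R t) = 3.321 m; argument = (27.3 − 30.73973)/3.321 = -1.036.
C = C₀ × ½·erfc(-1.036) = 4.63 × 0.9286 = 4.30 mg/L.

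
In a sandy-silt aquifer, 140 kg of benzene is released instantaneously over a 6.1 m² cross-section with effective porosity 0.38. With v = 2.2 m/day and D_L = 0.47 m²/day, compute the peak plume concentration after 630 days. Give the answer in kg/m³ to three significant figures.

The peak of an instantaneous 1D plume sits at x = vt; there the Gaussian factor is 1 and C_max = M/(n_e·A·√(4πDt)), where n_e·A is the pore area the mass is dissolved in.
√(4πDt) = √(4π × 0.47 × 630) = 61.00 m, so C_max = 140/(0.38 × 6.1 × 61.00) = 0.990 kg/m³.

0.990 kg/m³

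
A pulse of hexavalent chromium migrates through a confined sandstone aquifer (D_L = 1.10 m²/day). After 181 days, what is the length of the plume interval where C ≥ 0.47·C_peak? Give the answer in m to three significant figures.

49.0 m

The plume is Gaussian with σ = √(2Dt) = √(2 × 1.10 × 181) = 19.95 m.
C/C_peak = exp(−Δx²/(2σ²)) = 0.47 ⇒ Δx = σ·√(−2 ln 0.47) = 19.95 × 1.229 = 24.52 m.
Width = 2Δx = 49.0 m.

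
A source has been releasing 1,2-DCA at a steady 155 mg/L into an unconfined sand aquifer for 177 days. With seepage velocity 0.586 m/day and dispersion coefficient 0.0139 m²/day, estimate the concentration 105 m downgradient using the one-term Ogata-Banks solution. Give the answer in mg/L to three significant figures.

43.8 mg/L

For a continuous step input, C/C₀ ≈ ½·erfc((x−vt)/(2√(Dt))).
vt = 0.586 × 177 = 103.722 m and 2√(Dt) = 2√(0.0139 × 177) = 3.137 m.
Argument (x−vt)/(2√(Dt)) = (105 − 103.722)/3.137 = 0.4074; ½·erfc(0.4074) = 0.2823.
C = 155 × 0.2823 = 43.8 mg/L.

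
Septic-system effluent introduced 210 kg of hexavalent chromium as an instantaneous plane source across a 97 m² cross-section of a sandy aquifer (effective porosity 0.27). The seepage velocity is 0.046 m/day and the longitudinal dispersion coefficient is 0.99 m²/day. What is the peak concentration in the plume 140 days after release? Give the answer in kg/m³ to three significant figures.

The peak of an instantaneous 1D plume sits at x = vt; there the Gaussian factor is 1 and C_max = M/(n_e·A·√(4πDt)), where n_e·A is the pore area the mass is dissolved in.
√(4πDt) = √(4π × 0.99 × 140) = 41.73 m, so C_max = 210/(0.27 × 97 × 41.73) = 0.192 kg/m³.

0.192 kg/m³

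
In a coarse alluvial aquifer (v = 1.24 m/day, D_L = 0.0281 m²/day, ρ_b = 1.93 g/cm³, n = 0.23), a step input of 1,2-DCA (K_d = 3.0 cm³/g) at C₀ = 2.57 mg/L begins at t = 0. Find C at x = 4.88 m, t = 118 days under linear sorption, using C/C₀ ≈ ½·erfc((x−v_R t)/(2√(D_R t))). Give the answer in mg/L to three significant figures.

Retardation factor R = 1 + ρ_b·K_d/n = 1 + 1.93 × 3.0/0.23 = 26.17.
Sorption retards both mechanisms: v_R = v/R = 0.04738 m/day, D_R = D/R = 0.001074 m²/day.
v_R·t = 0.04738 × 118 = 5.59084 m; 2√(D_R t) = 0.7120 m; argument = (4.88 − 5.59084)/0.7120 = -0.9984.
C = C₀ × ½·erfc(-0.9984) = 2.57 × 0.9210 = 2.37 mg/L.

2.37 mg/L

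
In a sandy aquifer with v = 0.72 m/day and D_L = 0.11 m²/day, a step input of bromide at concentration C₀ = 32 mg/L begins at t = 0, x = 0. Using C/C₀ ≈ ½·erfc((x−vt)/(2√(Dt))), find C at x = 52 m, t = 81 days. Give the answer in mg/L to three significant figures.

29.9 mg/L

For a continuous step input, C/C₀ ≈ ½·erfc((x−vt)/(2√(Dt))).
vt = 0.72 × 81 = 58.32 m and 2√(Dt) = 2√(0.11 × 81) = 5.970 m.
Argument (x−vt)/(2√(Dt)) = (52 − 58.32)/5.970 = -1.059; ½·erfc(-1.059) = 0.9329.
C = 32 × 0.9329 = 29.9 mg/L.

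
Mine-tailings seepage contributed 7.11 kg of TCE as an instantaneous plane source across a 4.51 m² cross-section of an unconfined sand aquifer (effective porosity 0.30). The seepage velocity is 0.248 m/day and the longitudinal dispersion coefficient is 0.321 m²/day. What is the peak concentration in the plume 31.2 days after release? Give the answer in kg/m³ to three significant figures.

The peak of an instantaneous 1D plume sits at x = vt; there the Gaussian factor is 1 and C_max = M/(n_e·A·√(4πDt)), where n_e·A is the pore area the mass is dissolved in.
√(4πDt) = √(4π × 0.321 × 31.2) = 11.22 m, so C_max = 7.11/(0.30 × 4.51 × 11.22) = 0.468 kg/m³.

0.468 kg/m³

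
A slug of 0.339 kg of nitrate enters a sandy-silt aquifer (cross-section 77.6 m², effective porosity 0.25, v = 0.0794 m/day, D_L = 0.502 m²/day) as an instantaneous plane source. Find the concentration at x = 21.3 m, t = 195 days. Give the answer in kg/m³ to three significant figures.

0.000457 kg/m³

For an instantaneous plane source, C(x,t) = M/(n_e·A·√(4πDt)) · exp(−(x−vt)²/(4Dt)), with n_e·A the pore (flow) area.
Plume center vt = 0.0794 × 195 = 15.483 m, so the well at 21.3 m is 5.817 m downgradient of the peak.
√(4πDt) = 35.07 m, giving peak height M/(n_e·A·√(4πDt)) = 0.339/(0.25 × 77.6 × 35.07) = 0.0004983 kg/m³.
(x−vt)²/(4Dt) = (5.817)²/(4 × 0.502 × 195) = 0.08642; exp(−0.08642) = 0.9172.
C = 0.0004983 × 0.9172 = 0.000457 kg/m³.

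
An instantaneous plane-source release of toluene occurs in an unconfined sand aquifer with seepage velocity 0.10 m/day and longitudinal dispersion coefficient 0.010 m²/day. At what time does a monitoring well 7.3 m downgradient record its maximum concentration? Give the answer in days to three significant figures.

For the 1D instantaneous-source solution, setting ∂C/∂t = 0 at fixed x gives v²t² + 2Dt − x² = 0, so t = (√(D² + v²x²) − D)/v².
√(D² + v²x²) = √(0.010² + 0.10² × 7.3²) = 0.7301; v² = 0.01.
t = (0.7301 − 0.010)/0.01 = 72.0 days (vs. the pure-advection estimate x/v = 73.0 d).

72.0 days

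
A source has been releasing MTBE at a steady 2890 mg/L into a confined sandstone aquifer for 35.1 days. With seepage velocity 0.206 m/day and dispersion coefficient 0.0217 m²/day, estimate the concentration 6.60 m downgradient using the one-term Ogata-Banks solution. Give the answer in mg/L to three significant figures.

For a continuous step input, C/C₀ ≈ ½·erfc((x−vt)/(2√(Dt))).
vt = 0.206 × 35.1 = 7.2306 m and 2√(Dt) = 2√(0.0217 × 35.1) = 1.745 m.
Argument (x−vt)/(2√(Dt)) = (6.60 − 7.2306)/1.745 = -0.3614; ½·erfc(-0.3614) = 0.6954.
C = 2890 × 0.6954 = 2010 mg/L.

2010 mg/L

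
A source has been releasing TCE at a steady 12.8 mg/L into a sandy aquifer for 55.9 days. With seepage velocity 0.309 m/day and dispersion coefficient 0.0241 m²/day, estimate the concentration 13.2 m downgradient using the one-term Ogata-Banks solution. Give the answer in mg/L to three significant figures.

12.7 mg/L

For a continuous step input, C/C₀ ≈ ½·erfc((x−vt)/(2√(Dt))).
vt = 0.309 × 55.9 = 17.2731 m and 2√(Dt) = 2√(0.0241 × 55.9) = 2.321 m.
Argument (x−vt)/(2√(Dt)) = (13.2 − 17.2731)/2.321 = -1.755; ½·erfc(-1.755) = 0.9935.
C = 12.8 × 0.9935 = 12.7 mg/L.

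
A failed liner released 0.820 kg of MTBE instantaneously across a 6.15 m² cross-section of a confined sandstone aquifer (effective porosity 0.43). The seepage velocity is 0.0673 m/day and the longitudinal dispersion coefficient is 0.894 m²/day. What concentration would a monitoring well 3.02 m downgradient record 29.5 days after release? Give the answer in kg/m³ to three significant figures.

For an instantaneous plane source, C(x,t) = M/(n_e·A·√(4πDt)) · exp(−(x−vt)²/(4Dt)), with n_e·A the pore (flow) area.
Plume center vt = 0.0673 × 29.5 = 1.98535 m, so the well at 3.02 m is 1.03465 m downgradient of the peak.
√(4πDt) = 18.20 m, giving peak height M/(n_e·A·√(4πDt)) = 0.820/(0.43 × 6.15 × 18.20) = 0.01704 kg/m³.
(x−vt)²/(4Dt) = (1.03465)²/(4 × 0.894 × 29.5) = 0.01015; exp(−0.01015) = 0.9899.
C = 0.01704 × 0.9899 = 0.0169 kg/m³.

0.0169 kg/m³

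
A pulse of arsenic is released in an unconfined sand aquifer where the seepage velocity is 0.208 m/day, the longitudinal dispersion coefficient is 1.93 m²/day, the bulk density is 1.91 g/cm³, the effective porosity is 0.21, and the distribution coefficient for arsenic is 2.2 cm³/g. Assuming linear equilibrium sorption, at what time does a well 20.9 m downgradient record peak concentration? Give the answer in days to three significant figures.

Retardation factor R = 1 + ρ_b·K_d/n = 1 + 1.91 × 2.2/0.21 = 21.01.
Sorption retards both mechanisms: v_R = v/R = 0.009900 m/day, D_R = D/R = 0.09186 m²/day.
Peak time from v_R²t² + 2D_R t − x² = 0: t = (√(D_R² + v_R²x²) − D_R)/v_R².
√(D_R² + v_R²x²) = √(0.09186² + 0.009900² × 20.9²) = 0.2264; v_R² = 9.801e-05.
t = (0.2264 − 0.09186)/9.801e-05 = 1370 days.

1370 days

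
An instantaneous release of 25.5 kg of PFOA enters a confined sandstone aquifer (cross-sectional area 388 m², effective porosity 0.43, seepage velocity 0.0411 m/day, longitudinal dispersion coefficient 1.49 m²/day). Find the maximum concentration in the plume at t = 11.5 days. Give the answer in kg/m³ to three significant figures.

The peak of an instantaneous 1D plume sits at x = vt; there the Gaussian factor is 1 and C_max = M/(n_e·A·√(4πDt)), where n_e·A is the pore area the mass is dissolved in.
√(4πDt) = √(4π × 1.49 × 11.5) = 14.67 m, so C_max = 25.5/(0.43 × 388 × 14.67) = 0.0104 kg/m³.

0.0104 kg/m³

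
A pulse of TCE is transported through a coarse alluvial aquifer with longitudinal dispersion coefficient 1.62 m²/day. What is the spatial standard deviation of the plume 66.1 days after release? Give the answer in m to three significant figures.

14.6 m

Dispersive spreading gives a Gaussian with σ² = 2Dt; advection only shifts the center.
σ = √(2 × 1.62 × 66.1) = 14.6 m.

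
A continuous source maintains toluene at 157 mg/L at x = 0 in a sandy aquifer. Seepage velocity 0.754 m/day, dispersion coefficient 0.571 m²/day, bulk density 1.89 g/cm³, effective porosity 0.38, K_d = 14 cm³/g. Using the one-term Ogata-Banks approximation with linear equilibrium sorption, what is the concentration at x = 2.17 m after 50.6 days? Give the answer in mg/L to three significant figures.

5.62 mg/L

Retardation factor R = 1 + ρ_b·K_d/n = 1 + 1.89 × 14/0.38 = 70.63.
Sorption retards both mechanisms: v_R = v/R = 0.01068 m/day, D_R = D/R = 0.008084 m²/day.
v_R·t = 0.01068 × 50.6 = 0.540408 m; 2√(D_R t) = 1.279 m; argument = (2.17 − 0.540408)/1.279 = 1.274.
C = C₀ × ½·erfc(1.274) = 157 × 0.03580 = 5.62 mg/L.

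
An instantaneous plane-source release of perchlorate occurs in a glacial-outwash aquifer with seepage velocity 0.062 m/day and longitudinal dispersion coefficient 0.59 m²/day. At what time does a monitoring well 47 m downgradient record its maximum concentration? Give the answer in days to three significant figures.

620 days

For the 1D instantaneous-source solution, setting ∂C/∂t = 0 at fixed x gives v²t² + 2Dt − x² = 0, so t = (√(D² + v²x²) − D)/v².
√(D² + v²x²) = √(0.59² + 0.062² × 47²) = 2.973; v² = 0.003844.
t = (2.973 − 0.59)/0.003844 = 620 days (vs. the pure-advection estimate x/v = 758 d).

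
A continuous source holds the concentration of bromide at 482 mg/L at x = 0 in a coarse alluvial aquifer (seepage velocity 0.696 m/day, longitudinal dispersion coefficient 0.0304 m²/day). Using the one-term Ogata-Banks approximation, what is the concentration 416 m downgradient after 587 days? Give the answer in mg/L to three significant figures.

For a continuous step input, C/C₀ ≈ ½·erfc((x−vt)/(2√(Dt))).
vt = 0.696 × 587 = 408.552 m and 2√(Dt) = 2√(0.0304 × 587) = 8.449 m.
Argument (x−vt)/(2√(Dt)) = (416 − 408.552)/8.449 = 0.8815; ½·erfc(0.8815) = 0.1063.
C = 482 × 0.1063 = 51.2 mg/L.

51.2 mg/L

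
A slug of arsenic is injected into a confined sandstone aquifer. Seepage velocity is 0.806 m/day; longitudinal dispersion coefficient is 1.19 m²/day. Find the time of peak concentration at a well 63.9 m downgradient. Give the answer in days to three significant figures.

For the 1D instantaneous-source solution, setting ∂C/∂t = 0 at fixed x gives v²t² + 2Dt − x² = 0, so t = (√(D² + v²x²) − D)/v².
√(D² + v²x²) = √(1.19² + 0.806² × 63.9²) = 51.52; v² = 0.649636.
t = (51.52 − 1.19)/0.649636 = 77.5 days (vs. the pure-advection estimate x/v = 79.3 d).

77.5 days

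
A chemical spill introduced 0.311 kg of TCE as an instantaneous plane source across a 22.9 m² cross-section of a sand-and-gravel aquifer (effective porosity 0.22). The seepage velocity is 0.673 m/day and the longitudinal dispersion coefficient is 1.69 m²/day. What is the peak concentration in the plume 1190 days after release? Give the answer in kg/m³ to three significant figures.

The peak of an instantaneous 1D plume sits at x = vt; there the Gaussian factor is 1 and C_max = M/(n_e·A·√(4πDt)), where n_e·A is the pore area the mass is dissolved in.
√(4πDt) = √(4π × 1.69 × 1190) = 159.0 m, so C_max = 0.311/(0.22 × 22.9 × 159.0) = 0.000388 kg/m³.

0.000388 kg/m³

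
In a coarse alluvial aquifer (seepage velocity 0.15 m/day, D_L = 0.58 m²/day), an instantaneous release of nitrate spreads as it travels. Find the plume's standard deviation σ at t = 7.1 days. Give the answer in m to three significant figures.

Dispersive spreading gives a Gaussian with σ² = 2Dt; advection only shifts the center.
σ = √(2 × 0.58 × 7.1) = 2.87 m.

2.87 m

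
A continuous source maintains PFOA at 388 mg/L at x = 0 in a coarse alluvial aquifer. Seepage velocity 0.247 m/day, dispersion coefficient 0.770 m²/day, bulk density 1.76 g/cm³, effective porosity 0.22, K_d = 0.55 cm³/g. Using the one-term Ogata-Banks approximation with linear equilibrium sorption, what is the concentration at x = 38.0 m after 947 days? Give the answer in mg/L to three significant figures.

Retardation factor R = 1 + ρ_b·K_d/n = 1 + 1.76 × 0.55/0.22 = 5.400.
Sorption retards both mechanisms: v_R = v/R = 0.04574 m/day, D_R = D/R = 0.1426 m²/day.
v_R·t = 0.04574 × 947 = 43.31578 m; 2√(D_R t) = 23.24 m; argument = (38.0 − 43.31578)/23.24 = -0.2287.
C = C₀ × ½·erfc(-0.2287) = 388 × 0.6268 = 243 mg/L.

243 mg/L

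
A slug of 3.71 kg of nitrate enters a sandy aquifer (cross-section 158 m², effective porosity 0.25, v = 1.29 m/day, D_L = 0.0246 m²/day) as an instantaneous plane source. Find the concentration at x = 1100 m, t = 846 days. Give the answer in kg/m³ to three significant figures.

0.00236 kg/m³

For an instantaneous plane source, C(x,t) = M/(n_e·A·√(4πDt)) · exp(−(x−vt)²/(4Dt)), with n_e·A the pore (flow) area.
Plume center vt = 1.29 × 846 = 1091.34 m, so the well at 1100 m is 8.66 m downgradient of the peak.
√(4πDt) = 16.17 m, giving peak height M/(n_e·A·√(4πDt)) = 3.71/(0.25 × 158 × 16.17) = 0.005809 kg/m³.
(x−vt)²/(4Dt) = (8.66)²/(4 × 0.0246 × 846) = 0.9009; exp(−0.9009) = 0.4062.
C = 0.005809 × 0.4062 = 0.00236 kg/m³.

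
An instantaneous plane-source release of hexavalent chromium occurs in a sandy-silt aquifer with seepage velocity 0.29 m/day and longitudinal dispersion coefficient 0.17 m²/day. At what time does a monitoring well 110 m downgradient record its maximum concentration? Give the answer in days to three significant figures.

For the 1D instantaneous-source solution, setting ∂C/∂t = 0 at fixed x gives v²t² + 2Dt − x² = 0, so t = (√(D² + v²x²) − D)/v².
√(D² + v²x²) = √(0.17² + 0.29² × 110²) = 31.90; v² = 0.0841.
t = (31.90 − 0.17)/0.0841 = 377 days (vs. the pure-advection estimate x/v = 379 d).

377 days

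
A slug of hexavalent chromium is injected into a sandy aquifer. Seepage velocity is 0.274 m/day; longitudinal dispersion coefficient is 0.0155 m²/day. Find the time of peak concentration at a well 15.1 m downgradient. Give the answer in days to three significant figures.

54.9 days

For the 1D instantaneous-source solution, setting ∂C/∂t = 0 at fixed x gives v²t² + 2Dt − x² = 0, so t = (√(D² + v²x²) − D)/v².
√(D² + v²x²) = √(0.0155² + 0.274² × 15.1²) = 4.137; v² = 0.075076.
t = (4.137 − 0.0155)/0.075076 = 54.9 days (vs. the pure-advection estimate x/v = 55.1 d).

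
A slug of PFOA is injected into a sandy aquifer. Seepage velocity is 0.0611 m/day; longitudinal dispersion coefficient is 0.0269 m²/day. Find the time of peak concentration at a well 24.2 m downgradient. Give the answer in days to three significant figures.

389 days

For the 1D instantaneous-source solution, setting ∂C/∂t = 0 at fixed x gives v²t² + 2Dt − x² = 0, so t = (√(D² + v²x²) − D)/v².
√(D² + v²x²) = √(0.0269² + 0.0611² × 24.2²) = 1.479; v² = 0.00373321.
t = (1.479 − 0.0269)/0.00373321 = 389 days (vs. the pure-advection estimate x/v = 396 d).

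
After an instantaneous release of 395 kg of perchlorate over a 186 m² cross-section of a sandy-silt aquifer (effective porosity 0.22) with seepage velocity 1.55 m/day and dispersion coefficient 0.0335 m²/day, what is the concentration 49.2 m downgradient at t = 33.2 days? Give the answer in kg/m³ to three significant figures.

0.819 kg/m³

For an instantaneous plane source, C(x,t) = M/(n_e·A·√(4πDt)) · exp(−(x−vt)²/(4Dt)), with n_e·A the pore (flow) area.
Plume center vt = 1.55 × 33.2 = 51.46 m, so the well at 49.2 m is 2.26 m upgradient of the peak.
√(4πDt) = 3.738 m, giving peak height M/(n_e·A·√(4πDt)) = 395/(0.22 × 186 × 3.738) = 2.582 kg/m³.
(x−vt)²/(4Dt) = (-2.26)²/(4 × 0.0335 × 33.2) = 1.148; exp(−1.148) = 0.3173.
C = 2.582 × 0.3173 = 0.819 kg/m³.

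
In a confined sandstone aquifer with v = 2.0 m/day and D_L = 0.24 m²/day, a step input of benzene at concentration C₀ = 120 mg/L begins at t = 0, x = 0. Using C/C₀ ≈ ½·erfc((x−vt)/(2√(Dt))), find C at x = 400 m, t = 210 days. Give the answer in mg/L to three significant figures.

117 mg/L

For a continuous step input, C/C₀ ≈ ½·erfc((x−vt)/(2√(Dt))).
vt = 2.0 × 210 = 420 m and 2√(Dt) = 2√(0.24 × 210) = 14.20 m.
Argument (x−vt)/(2√(Dt)) = (400 − 420)/14.20 = -1.408; ½·erfc(-1.408) = 0.9768.
C = 120 × 0.9768 = 117 mg/L.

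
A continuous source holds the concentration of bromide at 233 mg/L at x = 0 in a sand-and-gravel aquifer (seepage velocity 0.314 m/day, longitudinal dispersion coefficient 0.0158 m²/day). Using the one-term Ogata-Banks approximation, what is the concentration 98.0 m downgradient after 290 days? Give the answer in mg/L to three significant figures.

For a continuous step input, C/C₀ ≈ ½·erfc((x−vt)/(2√(Dt))).
vt = 0.314 × 290 = 91.06 m and 2√(Dt) = 2√(0.0158 × 290) = 4.281 m.
Argument (x−vt)/(2√(Dt)) = (98.0 − 91.06)/4.281 = 1.621; ½·erfc(1.621) = 0.01094.
C = 233 × 0.01094 = 2.55 mg/L.

2.55 mg/L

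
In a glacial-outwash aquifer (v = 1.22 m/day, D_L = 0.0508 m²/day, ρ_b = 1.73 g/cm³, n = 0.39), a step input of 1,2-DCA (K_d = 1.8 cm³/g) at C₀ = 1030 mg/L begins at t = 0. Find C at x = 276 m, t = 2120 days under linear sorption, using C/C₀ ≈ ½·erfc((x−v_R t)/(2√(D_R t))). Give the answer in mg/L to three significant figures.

Retardation factor R = 1 + ρ_b·K_d/n = 1 + 1.73 × 1.8/0.39 = 8.985.
Sorption retards both mechanisms: v_R = v/R = 0.1358 m/day, D_R = D/R = 0.005654 m²/day.
v_R·t = 0.1358 × 2120 = 287.896 m; 2√(D_R t) = 6.924 m; argument = (276 − 287.896)/6.924 = -1.718.
C = C₀ × ½·erfc(-1.718) = 1030 × 0.9924 = 1020 mg/L.

1020 mg/L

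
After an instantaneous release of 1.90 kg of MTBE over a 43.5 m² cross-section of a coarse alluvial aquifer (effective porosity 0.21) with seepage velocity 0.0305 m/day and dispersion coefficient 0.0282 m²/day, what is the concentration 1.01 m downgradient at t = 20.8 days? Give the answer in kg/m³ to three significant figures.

For an instantaneous plane source, C(x,t) = M/(n_e·A·√(4πDt)) · exp(−(x−vt)²/(4Dt)), with n_e·A the pore (flow) area.
Plume center vt = 0.0305 × 20.8 = 0.6344 m, so the well at 1.01 m is 0.3756 m downgradient of the peak.
√(4πDt) = 2.715 m, giving peak height M/(n_e·A·√(4πDt)) = 1.90/(0.21 × 43.5 × 2.715) = 0.07661 kg/m³.
(x−vt)²/(4Dt) = (0.3756)²/(4 × 0.0282 × 20.8) = 0.06013; exp(−0.06013) = 0.9416.
C = 0.07661 × 0.9416 = 0.0721 kg/m³.

0.0721 kg/m³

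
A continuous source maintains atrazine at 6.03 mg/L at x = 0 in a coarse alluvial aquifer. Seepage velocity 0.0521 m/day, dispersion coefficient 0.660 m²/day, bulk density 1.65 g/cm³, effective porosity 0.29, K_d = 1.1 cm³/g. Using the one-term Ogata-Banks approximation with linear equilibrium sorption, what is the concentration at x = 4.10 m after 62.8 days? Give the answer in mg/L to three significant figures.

Retardation factor R = 1 + ρ_b·K_d/n = 1 + 1.65 × 1.1/0.29 = 7.259.
Sorption retards both mechanisms: v_R = v/R = 0.007177 m/day, D_R = D/R = 0.09092 m²/day.
v_R·t = 0.007177 × 62.8 = 0.4507156 m; 2√(D_R t) = 4.779 m; argument = (4.10 − 0.4507156)/4.779 = 0.7636.
C = C₀ × ½·erfc(0.7636) = 6.03 × 0.1401 = 0.845 mg/L.

0.845 mg/L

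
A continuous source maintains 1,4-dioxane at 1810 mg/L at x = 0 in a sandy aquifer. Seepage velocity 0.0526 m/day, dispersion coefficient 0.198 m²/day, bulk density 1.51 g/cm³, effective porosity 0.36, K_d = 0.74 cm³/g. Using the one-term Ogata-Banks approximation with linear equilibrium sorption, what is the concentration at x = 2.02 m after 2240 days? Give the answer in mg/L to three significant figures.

1750 mg/L

Retardation factor R = 1 + ρ_b·K_d/n = 1 + 1.51 × 0.74/0.36 = 4.104.
Sorption retards both mechanisms: v_R = v/R = 0.01282 m/day, D_R = D/R = 0.04825 m²/day.
v_R·t = 0.01282 × 2240 = 28.7168 m; 2√(D_R t) = 20.79 m; argument = (2.02 − 28.7168)/20.79 = -1.284.
C = C₀ × ½·erfc(-1.284) = 1810 × 0.9653 = 1750 mg/L.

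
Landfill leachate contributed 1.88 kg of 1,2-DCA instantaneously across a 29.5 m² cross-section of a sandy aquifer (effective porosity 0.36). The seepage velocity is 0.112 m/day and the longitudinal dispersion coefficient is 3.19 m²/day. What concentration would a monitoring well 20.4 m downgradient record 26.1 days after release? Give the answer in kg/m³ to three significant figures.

0.00219 kg/m³

For an instantaneous plane source, C(x,t) = M/(n_e·A·√(4πDt)) · exp(−(x−vt)²/(4Dt)), with n_e·A the pore (flow) area.
Plume center vt = 0.112 × 26.1 = 2.9232 m, so the well at 20.4 m is 17.4768 m downgradient of the peak.
√(4πDt) = 32.35 m, giving peak height M/(n_e·A·√(4πDt)) = 1.88/(0.36 × 29.5 × 32.35) = 0.005472 kg/m³.
(x−vt)²/(4Dt) = (17.4768)²/(4 × 3.19 × 26.1) = 0.9171; exp(−0.9171) = 0.3997.
C = 0.005472 × 0.3997 = 0.00219 kg/m³.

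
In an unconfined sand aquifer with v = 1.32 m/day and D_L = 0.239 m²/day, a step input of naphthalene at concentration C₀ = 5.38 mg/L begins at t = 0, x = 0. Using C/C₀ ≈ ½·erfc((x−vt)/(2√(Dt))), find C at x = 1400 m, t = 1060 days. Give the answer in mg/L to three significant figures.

2.61 mg/L

For a continuous step input, C/C₀ ≈ ½·erfc((x−vt)/(2√(Dt))).
vt = 1.32 × 1060 = 1399.2 m and 2√(Dt) = 2√(0.239 × 1060) = 31.83 m.
Argument (x−vt)/(2√(Dt)) = (1400 − 1399.2)/31.83 = 0.02513; ½·erfc(0.02513) = 0.4858.
C = 5.38 × 0.4858 = 2.61 mg/L.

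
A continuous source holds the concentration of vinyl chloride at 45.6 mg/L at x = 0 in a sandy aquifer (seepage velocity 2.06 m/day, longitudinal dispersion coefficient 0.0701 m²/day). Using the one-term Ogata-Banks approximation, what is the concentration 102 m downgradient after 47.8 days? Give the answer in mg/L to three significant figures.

3.93 mg/L

For a continuous step input, C/C₀ ≈ ½·erfc((x−vt)/(2√(Dt))).
vt = 2.06 × 47.8 = 98.468 m and 2√(Dt) = 2√(0.0701 × 47.8) = 3.661 m.
Argument (x−vt)/(2√(Dt)) = (102 − 98.468)/3.661 = 0.9648; ½·erfc(0.9648) = 0.08622.
C = 45.6 × 0.08622 = 3.93 mg/L.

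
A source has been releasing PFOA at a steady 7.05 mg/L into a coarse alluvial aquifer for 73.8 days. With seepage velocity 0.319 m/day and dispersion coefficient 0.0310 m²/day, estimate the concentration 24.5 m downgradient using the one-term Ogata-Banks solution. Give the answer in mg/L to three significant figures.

2.31 mg/L

For a continuous step input, C/C₀ ≈ ½·erfc((x−vt)/(2√(Dt))).
vt = 0.319 × 73.8 = 23.5422 m and 2√(Dt) = 2√(0.0310 × 73.8) = 3.025 m.
Argument (x−vt)/(2√(Dt)) = (24.5 − 23.5422)/3.025 = 0.3166; ½·erfc(0.3166) = 0.3272.
C = 7.05 × 0.3272 = 2.31 mg/L.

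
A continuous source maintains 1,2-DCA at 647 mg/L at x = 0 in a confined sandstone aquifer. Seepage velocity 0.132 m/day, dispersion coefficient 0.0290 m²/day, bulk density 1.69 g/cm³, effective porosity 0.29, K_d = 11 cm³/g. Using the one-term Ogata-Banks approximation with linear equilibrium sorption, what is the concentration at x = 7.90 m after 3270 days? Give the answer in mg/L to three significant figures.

Retardation factor R = 1 + ρ_b·K_d/n = 1 + 1.69 × 11/0.29 = 65.10.
Sorption retards both mechanisms: v_R = v/R = 0.002028 m/day, D_R = D/R = 0.0004455 m²/day.
v_R·t = 0.002028 × 3270 = 6.63156 m; 2√(D_R t) = 2.414 m; argument = (7.90 − 6.63156)/2.414 = 0.5255.
C = C₀ × ½·erfc(0.5255) = 647 × 0.2287 = 148 mg/L.

148 mg/L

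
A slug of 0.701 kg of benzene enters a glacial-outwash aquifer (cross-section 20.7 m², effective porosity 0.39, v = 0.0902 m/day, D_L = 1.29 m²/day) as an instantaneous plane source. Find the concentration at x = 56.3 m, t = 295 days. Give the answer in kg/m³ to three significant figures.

For an instantaneous plane source, C(x,t) = M/(n_e·A·√(4πDt)) · exp(−(x−vt)²/(4Dt)), with n_e·A the pore (flow) area.
Plume center vt = 0.0902 × 295 = 26.609 m, so the well at 56.3 m is 29.691 m downgradient of the peak.
√(4πDt) = 69.15 m, giving peak height M/(n_e·A·√(4πDt)) = 0.701/(0.39 × 20.7 × 69.15) = 0.001256 kg/m³.
(x−vt)²/(4Dt) = (29.691)²/(4 × 1.29 × 295) = 0.5791; exp(−0.5791) = 0.5604.
C = 0.001256 × 0.5604 = 0.000704 kg/m³.

0.000704 kg/m³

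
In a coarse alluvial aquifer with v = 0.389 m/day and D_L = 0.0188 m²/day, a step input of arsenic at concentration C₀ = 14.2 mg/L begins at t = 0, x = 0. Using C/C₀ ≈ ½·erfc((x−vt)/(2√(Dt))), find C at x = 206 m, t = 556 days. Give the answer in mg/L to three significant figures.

14.0 mg/L

For a continuous step input, C/C₀ ≈ ½·erfc((x−vt)/(2√(Dt))).
vt = 0.389 × 556 = 216.284 m and 2√(Dt) = 2√(0.0188 × 556) = 6.466 m.
Argument (x−vt)/(2√(Dt)) = (206 − 216.284)/6.466 = -1.590; ½·erfc(-1.590) = 0.9877.
C = 14.2 × 0.9877 = 14.0 mg/L.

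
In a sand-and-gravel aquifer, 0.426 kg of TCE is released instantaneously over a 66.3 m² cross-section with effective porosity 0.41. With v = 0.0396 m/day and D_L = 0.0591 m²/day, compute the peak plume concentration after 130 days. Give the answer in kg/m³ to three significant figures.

The peak of an instantaneous 1D plume sits at x = vt; there the Gaussian factor is 1 and C_max = M/(n_e·A·√(4πDt)), where n_e·A is the pore area the mass is dissolved in.
√(4πDt) = √(4π × 0.0591 × 130) = 9.826 m, so C_max = 0.426/(0.41 × 66.3 × 9.826) = 0.00159 kg/m³.

0.00159 kg/m³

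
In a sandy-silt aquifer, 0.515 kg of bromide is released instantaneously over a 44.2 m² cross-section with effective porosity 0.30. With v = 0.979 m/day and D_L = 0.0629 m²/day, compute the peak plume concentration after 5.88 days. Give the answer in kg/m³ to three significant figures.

0.0180 kg/m³

The peak of an instantaneous 1D plume sits at x = vt; there the Gaussian factor is 1 and C_max = M/(n_e·A·√(4πDt)), where n_e·A is the pore area the mass is dissolved in.
√(4πDt) = √(4π × 0.0629 × 5.88) = 2.156 m, so C_max = 0.515/(0.30 × 44.2 × 2.156) = 0.0180 kg/m³.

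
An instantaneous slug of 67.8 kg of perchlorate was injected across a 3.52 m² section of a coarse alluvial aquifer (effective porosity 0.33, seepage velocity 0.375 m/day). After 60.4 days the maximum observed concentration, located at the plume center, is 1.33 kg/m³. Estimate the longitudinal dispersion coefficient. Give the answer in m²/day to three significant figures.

2.54 m²/day

At the plume center C_max = M/(n_e·A·√(4πDt)), so D = M²/(4πt·(n_e·A·C_max)²).
n_e·A·C_max = 0.33 × 3.52 × 1.33 = 1.545 kg/m.
D = 67.8²/(4π × 60.4 × 1.545²) = 2.54 m²/day.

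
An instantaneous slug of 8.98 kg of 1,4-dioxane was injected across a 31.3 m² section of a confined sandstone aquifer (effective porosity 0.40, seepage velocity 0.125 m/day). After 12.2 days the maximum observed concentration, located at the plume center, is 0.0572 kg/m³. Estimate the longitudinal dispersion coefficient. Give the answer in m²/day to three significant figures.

1.03 m²/day

At the plume center C_max = M/(n_e·A·√(4πDt)), so D = M²/(4πt·(n_e·A·C_max)²).
n_e·A·C_max = 0.40 × 31.3 × 0.0572 = 0.7161 kg/m.
D = 8.98²/(4π × 12.2 × 0.7161²) = 1.03 m²/day.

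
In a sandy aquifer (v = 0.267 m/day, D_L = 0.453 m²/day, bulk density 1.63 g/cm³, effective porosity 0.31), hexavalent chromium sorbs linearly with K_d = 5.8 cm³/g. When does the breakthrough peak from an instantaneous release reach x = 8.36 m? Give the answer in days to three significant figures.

806 days

Retardation factor R = 1 + ρ_b·K_d/n = 1 + 1.63 × 5.8/0.31 = 31.50.
Sorption retards both mechanisms: v_R = v/R = 0.008476 m/day, D_R = D/R = 0.01438 m²/day.
Peak time from v_R²t² + 2D_R t − x² = 0: t = (√(D_R² + v_R²x²) − D_R)/v_R².
√(D_R² + v_R²x²) = √(0.01438² + 0.008476² × 8.36²) = 0.07230; v_R² = 7.184e-05.
t = (0.07230 − 0.01438)/7.184e-05 = 806 days.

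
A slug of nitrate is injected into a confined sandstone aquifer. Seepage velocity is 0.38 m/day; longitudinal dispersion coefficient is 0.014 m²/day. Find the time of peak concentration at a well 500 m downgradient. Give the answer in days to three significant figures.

For the 1D instantaneous-source solution, setting ∂C/∂t = 0 at fixed x gives v²t² + 2Dt − x² = 0, so t = (√(D² + v²x²) − D)/v².
√(D² + v²x²) = √(0.014² + 0.38² × 500²) = 190.0; v² = 0.1444.
t = (190.0 − 0.014)/0.1444 = 1320 days (vs. the pure-advection estimate x/v = 1320 d).

1320 days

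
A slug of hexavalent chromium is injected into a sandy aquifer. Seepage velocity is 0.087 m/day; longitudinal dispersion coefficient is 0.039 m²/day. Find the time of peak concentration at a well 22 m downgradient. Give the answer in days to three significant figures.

248 days

For the 1D instantaneous-source solution, setting ∂C/∂t = 0 at fixed x gives v²t² + 2Dt − x² = 0, so t = (√(D² + v²x²) − D)/v².
√(D² + v²x²) = √(0.039² + 0.087² × 22²) = 1.914; v² = 0.007569.
t = (1.914 − 0.039)/0.007569 = 248 days (vs. the pure-advection estimate x/v = 253 d).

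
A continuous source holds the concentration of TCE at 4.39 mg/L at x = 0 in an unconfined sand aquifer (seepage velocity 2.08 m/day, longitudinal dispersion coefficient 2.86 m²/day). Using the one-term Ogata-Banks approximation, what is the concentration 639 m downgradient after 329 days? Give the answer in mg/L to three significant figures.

For a continuous step input, C/C₀ ≈ ½·erfc((x−vt)/(2√(Dt))).
vt = 2.08 × 329 = 684.32 m and 2√(Dt) = 2√(2.86 × 329) = 61.35 m.
Argument (x−vt)/(2√(Dt)) = (639 − 684.32)/61.35 = -0.7387; ½·erfc(-0.7387) = 0.8519.
C = 4.39 × 0.8519 = 3.74 mg/L.

3.74 mg/L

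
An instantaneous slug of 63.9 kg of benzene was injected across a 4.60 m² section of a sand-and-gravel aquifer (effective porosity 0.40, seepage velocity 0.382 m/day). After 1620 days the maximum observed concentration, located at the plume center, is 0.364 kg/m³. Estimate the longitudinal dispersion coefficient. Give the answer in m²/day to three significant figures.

0.447 m²/day

At the plume center C_max = M/(n_e·A·√(4πDt)), so D = M²/(4πt·(n_e·A·C_max)²).
n_e·A·C_max = 0.40 × 4.60 × 0.364 = 0.6698 kg/m.
D = 63.9²/(4π × 1620 × 0.6698²) = 0.447 m²/day.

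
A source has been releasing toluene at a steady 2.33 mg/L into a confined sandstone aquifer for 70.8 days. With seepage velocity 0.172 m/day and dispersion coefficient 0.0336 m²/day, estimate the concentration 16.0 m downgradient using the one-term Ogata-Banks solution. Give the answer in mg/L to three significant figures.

0.0929 mg/L

For a continuous step input, C/C₀ ≈ ½·erfc((x−vt)/(2√(Dt))).
vt = 0.172 × 70.8 = 12.1776 m and 2√(Dt) = 2√(0.0336 × 70.8) = 3.085 m.
Argument (x−vt)/(2√(Dt)) = (16.0 − 12.1776)/3.085 = 1.239; ½·erfc(1.239) = 0.03987.
C = 2.33 × 0.03987 = 0.0929 mg/L.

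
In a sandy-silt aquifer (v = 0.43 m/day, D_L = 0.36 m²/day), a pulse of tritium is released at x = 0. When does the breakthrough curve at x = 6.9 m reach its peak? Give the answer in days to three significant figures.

14.2 days

For the 1D instantaneous-source solution, setting ∂C/∂t = 0 at fixed x gives v²t² + 2Dt − x² = 0, so t = (√(D² + v²x²) − D)/v².
√(D² + v²x²) = √(0.36² + 0.43² × 6.9²) = 2.989; v² = 0.1849.
t = (2.989 − 0.36)/0.1849 = 14.2 days (vs. the pure-advection estimate x/v = 16.0 d).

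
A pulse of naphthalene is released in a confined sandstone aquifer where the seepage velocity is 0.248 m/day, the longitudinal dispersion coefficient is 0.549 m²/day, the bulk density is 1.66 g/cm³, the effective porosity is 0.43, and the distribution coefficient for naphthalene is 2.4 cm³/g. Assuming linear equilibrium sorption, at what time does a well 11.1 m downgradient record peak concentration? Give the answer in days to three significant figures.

Retardation factor R = 1 + ρ_b·K_d/n = 1 + 1.66 × 2.4/0.43 = 10.27.
Sorption retards both mechanisms: v_R = v/R = 0.02415 m/day, D_R = D/R = 0.05346 m²/day.
Peak time from v_R²t² + 2D_R t − x² = 0: t = (√(D_R² + v_R²x²) − D_R)/v_R².
√(D_R² + v_R²x²) = √(0.05346² + 0.02415² × 11.1²) = 0.2733; v_R² = 0.0005832.
t = (0.2733 − 0.05346)/0.0005832 = 377 days.

377 days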